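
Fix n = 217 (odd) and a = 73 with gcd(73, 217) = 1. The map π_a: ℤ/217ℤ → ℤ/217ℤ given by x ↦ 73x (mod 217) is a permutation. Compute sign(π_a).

Start at x=1: 1 → 73 → 121 → 153 → 102 → 68 → 190 → … (one orbit).
The orbit structure of x ↦ 73x mod 217: 9 orbits of sizes [30, 30, 30, 30, 30, 30, 30, 6, 1].
217 − 9 = 208 transpositions; sign(π) = (−1)^208 = +1.
(73|217)_J = +1 (Zolotarev's lemma cross-check).

+1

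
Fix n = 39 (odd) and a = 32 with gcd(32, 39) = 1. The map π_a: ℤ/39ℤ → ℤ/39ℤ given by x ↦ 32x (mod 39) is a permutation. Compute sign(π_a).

+1

Start at x=4: 4 → 11 → 1 → 32 → 10 → 8 → 22 → … (one orbit).
Cycle lengths of π_32 on ℤ/39ℤ: [12, 12, 12, 2, 1]; 5 cycles in total.
sign(π) = (−1)^{n − #cycles} = (−1)^{39−5} = (−1)^34 = +1.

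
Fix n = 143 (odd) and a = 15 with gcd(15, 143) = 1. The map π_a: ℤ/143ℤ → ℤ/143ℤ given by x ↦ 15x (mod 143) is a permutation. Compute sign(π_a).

-1

Trace 47: π^k(47) = [47, 133, 136, 38, 141, 113, 122] for k=0..6.
The orbit structure of x ↦ 15x mod 143: 6 orbits of sizes [60, 60, 12, 5, 5, 1].
n − c = 143 − 6 = 137; sign = (−1)^137 = -1.
The Jacobi symbol (15|143) = -1 (Zolotarev) agrees.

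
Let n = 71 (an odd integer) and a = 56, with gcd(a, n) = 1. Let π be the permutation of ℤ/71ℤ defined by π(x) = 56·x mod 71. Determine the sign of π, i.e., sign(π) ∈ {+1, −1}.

Start at x=16: 16 → 44 → 50 → 31 → 32 → 17 → 29 → … (one orbit).
Decompose π into cycles: lengths [70, 1] (2 cycles, including the fixed point 0).
With 2 cycles on 71 points, sign = (−1)^{71−2} = -1.

-1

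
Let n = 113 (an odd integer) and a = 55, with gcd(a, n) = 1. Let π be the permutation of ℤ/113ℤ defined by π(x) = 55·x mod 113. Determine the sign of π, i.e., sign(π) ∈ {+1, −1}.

-1

Start at x=87: 87 → 39 → 111 → 3 → 52 → 35 → 4 → … (one orbit).
Cycle lengths of π_55 on ℤ/113ℤ: [112, 1]; 2 cycles in total.
113 − 2 = 111 transpositions; sign(π) = (−1)^111 = -1.
Check: (55/113) = -1 by Zolotarev.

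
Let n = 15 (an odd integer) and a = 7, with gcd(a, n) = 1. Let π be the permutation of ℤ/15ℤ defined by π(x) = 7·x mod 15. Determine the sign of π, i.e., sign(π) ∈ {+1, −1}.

-1

Orbit of 1 under x↦7x: [1, 7, 4, 13]… (length divides ord_15(7)).
Cycle type of π: 4×3 + 1×3; total 6 cycles.
6 cycles on 15: each ℓ→(−1)^(ℓ−1), product (−1)^9 = -1.
(7|15)_J = -1 (Zolotarev's lemma cross-check).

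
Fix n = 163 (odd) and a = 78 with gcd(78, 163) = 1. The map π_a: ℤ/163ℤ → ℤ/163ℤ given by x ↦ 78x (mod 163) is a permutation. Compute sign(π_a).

Trace 140: π^k(140) = [140, 162, 85, 110, 104, 125, 133] for k=0..6.
Decompose π into cycles: lengths [18, 18, 18, 18, 18, 18, 18, 18, 18, 1] (10 cycles, including the fixed point 0).
Σ(ℓ_i−1) = 163−10 = 153; sign = (−1)^153 = -1.

-1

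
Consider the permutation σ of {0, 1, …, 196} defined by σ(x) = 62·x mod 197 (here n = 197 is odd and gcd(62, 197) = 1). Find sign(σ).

Start at x=150: 150 → 41 → 178 → 4 → 51 → 10 → 29 → … (one orbit).
Cycle type of π: 98×2 + 1; total 3 cycles.
3 cycles on 197: each ℓ→(−1)^(ℓ−1), product (−1)^194 = +1.

+1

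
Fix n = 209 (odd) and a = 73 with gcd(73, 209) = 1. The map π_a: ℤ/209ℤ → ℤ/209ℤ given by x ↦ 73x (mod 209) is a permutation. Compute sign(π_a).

-1

Trace 28: π^k(28) = [28, 163, 195, 23, 7, 93, 101] for k=0..6.
Cycle lengths of π_73 on ℤ/209ℤ: [90, 90, 10, 9, 9, 1]; 6 cycles in total.
Σ(ℓ_i−1) = 209−6 = 203; sign = (−1)^203 = -1.
Via Zolotarev, sign(π_{73}) = (73|209) = -1.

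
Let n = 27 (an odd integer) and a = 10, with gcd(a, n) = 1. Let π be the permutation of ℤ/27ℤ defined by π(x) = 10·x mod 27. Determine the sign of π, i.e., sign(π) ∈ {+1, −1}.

+1

Trace 19: π^k(19) = [19, 1, 10] for k=0..2.
Cycle type of π: 3×6 + 1×9; total 15 cycles.
Σ(ℓ_i−1) = 27−15 = 12; sign = (−1)^12 = +1.
Check: (10/27) = +1 by Zolotarev.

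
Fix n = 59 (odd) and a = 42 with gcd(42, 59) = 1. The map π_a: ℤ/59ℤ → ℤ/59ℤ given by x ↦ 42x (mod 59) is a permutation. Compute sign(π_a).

-1

Start at x=15: 15 → 40 → 28 → 55 → 9 → 24 → 5 → … (one orbit).
Cycle lengths of π_42 on ℤ/59ℤ: [58, 1]; 2 cycles in total.
sign(π) = (−1)^{n − #cycles} = (−1)^{59−2} = (−1)^57 = -1.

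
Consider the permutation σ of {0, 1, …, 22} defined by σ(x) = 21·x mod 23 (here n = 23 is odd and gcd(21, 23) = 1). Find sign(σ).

-1

Trace 4: π^k(4) = [4, 15, 16, 14, 18, 10, 3] for k=0..6.
The orbit structure of x ↦ 21x mod 23: 2 orbits of sizes [22, 1].
With 2 cycles on 23 points, sign = (−1)^{23−2} = -1.
Zolotarev: (21|23) = -1, matching the cycle-count sign.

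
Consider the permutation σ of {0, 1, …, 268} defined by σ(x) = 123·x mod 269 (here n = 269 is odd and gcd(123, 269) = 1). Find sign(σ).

Orbit of 164 under x↦123x: [164, 266, 169, 74, 225, 237, 99]… (length divides ord_269(123)).
2 cycles of lengths [268, 1].
Σ(ℓ_i−1) = 269−2 = 267; sign = (−1)^267 = -1.

-1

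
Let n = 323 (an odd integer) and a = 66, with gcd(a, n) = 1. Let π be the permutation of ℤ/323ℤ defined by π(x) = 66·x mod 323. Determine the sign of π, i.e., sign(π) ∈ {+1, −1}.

Start at x=25: 25 → 35 → 49 → 4 → 264 → 305 → 104 → … (one orbit).
Decompose π into cycles: lengths [72, 72, 72, 72, 9, 9, 8, 8, 1] (9 cycles, including the fixed point 0).
Σ(ℓ_i−1) = 323−9 = 314; sign = (−1)^314 = +1.
Check: (66/323) = +1 by Zolotarev.

+1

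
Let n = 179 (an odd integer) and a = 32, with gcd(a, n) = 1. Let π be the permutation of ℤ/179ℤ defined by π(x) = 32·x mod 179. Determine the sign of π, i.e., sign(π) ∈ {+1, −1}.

-1

Start at x=131: 131 → 75 → 73 → 9 → 109 → 87 → 99 → … (one orbit).
2 cycles of lengths [178, 1].
2 cycles on 179: each ℓ→(−1)^(ℓ−1), product (−1)^177 = -1.
Check: (32/179) = -1 by Zolotarev.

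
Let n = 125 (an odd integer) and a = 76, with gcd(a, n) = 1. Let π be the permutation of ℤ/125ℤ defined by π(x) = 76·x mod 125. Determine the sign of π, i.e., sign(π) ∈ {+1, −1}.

+1

Start at x=26: 26 → 101 → 51 → 1 → 76 → 26 (one orbit).
π_76 has 45 disjoint cycles with lengths [5, 5, 5, 5, 5, 5, 5, 5, 5, 5, 5, 5, 5, 5, 5, 5, 5, 5, 5, 5, 1, 1, 1, 1, 1, 1, 1, 1, 1, 1, 1, 1, 1, 1, 1, 1, 1, 1, 1, 1, 1, 1, 1, 1, 1] on {0,…,124}.
With 45 cycles on 125 points, sign = (−1)^{125−45} = +1.
(76|125)_J = +1 (Zolotarev's lemma cross-check).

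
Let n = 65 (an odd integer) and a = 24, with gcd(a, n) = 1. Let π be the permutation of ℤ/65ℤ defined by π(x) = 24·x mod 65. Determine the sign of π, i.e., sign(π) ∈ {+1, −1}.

Start at x=59: 59 → 51 → 54 → 61 → 34 → 36 → 19 → … (one orbit).
Decompose π into cycles: lengths [12, 12, 12, 12, 12, 2, 2, 1] (8 cycles, including the fixed point 0).
sign(π) = (−1)^{n − #cycles} = (−1)^{65−8} = (−1)^57 = -1.

-1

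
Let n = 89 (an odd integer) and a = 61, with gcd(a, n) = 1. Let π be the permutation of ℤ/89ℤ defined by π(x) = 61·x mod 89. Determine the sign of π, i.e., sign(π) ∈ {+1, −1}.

-1

Start at x=37: 37 → 32 → 83 → 79 → 13 → 81 → 46 → … (one orbit).
Decompose π into cycles: lengths [88, 1] (2 cycles, including the fixed point 0).
2 cycles on 89: each ℓ→(−1)^(ℓ−1), product (−1)^87 = -1.
Via Zolotarev, sign(π_{61}) = (61|89) = -1.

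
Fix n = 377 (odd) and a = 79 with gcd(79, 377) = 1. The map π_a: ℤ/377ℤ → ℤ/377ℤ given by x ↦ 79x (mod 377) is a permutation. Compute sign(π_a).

-1

Trace 92: π^k(92) = [92, 105, 1, 79, 209, 300, 326] for k=0..6.
The orbit structure of x ↦ 79x mod 377: 26 orbits of sizes [28, 28, 28, 28, 28, 28, 28, 28, 28, 28, 28, 28, 28, 1, 1, 1, 1, 1, 1, 1, 1, 1, 1, 1, 1, 1].
With 26 cycles on 377 points, sign = (−1)^{377−26} = -1.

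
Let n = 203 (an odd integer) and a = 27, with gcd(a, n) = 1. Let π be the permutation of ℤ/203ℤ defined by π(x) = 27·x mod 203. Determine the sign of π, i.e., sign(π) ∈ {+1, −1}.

+1

Orbit of 141 under x↦27x: [141, 153, 71, 90, 197, 41, 92]… (length divides ord_203(27)).
Cycle lengths of π_27 on ℤ/203ℤ: [28, 28, 28, 28, 28, 28, 28, 2, 2, 2, 1]; 11 cycles in total.
With 11 cycles on 203 points, sign = (−1)^{203−11} = +1.
(27|203)_J = +1 (Zolotarev's lemma cross-check).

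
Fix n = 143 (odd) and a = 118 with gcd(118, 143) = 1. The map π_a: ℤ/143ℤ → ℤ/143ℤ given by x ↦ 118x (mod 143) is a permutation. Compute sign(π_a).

Orbit of 118 under x↦118x: [118, 53, 105, 92, 131, 14, 79]… (length divides ord_143(118)).
π_118 has 26 disjoint cycles with lengths [10, 10, 10, 10, 10, 10, 10, 10, 10, 10, 10, 10, 10, 1, 1, 1, 1, 1, 1, 1, 1, 1, 1, 1, 1, 1] on {0,…,142}.
With 26 cycles on 143 points, sign = (−1)^{143−26} = -1.
Zolotarev: (118|143) = -1, matching the cycle-count sign.

-1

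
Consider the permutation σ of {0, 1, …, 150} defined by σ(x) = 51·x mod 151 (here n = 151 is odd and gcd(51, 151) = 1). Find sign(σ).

-1

Start at x=36: 36 → 24 → 16 → 61 → 91 → 111 → 74 → … (one orbit).
Decompose π into cycles: lengths [150, 1] (2 cycles, including the fixed point 0).
151 − 2 = 149 transpositions; sign(π) = (−1)^149 = -1.
Check: (51/151) = -1 by Zolotarev.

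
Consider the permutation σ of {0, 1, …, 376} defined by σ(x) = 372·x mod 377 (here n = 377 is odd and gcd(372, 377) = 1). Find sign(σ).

-1

Trace 168: π^k(168) = [168, 291, 53, 112, 194, 161, 326] for k=0..6.
π_372 has 20 disjoint cycles with lengths [28, 28, 28, 28, 28, 28, 28, 28, 28, 28, 28, 28, 7, 7, 7, 7, 4, 4, 4, 1] on {0,…,376}.
n − c = 377 − 20 = 357; sign = (−1)^357 = -1.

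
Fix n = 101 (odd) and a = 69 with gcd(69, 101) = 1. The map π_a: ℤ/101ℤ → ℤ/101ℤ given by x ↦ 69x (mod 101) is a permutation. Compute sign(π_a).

Start at x=6: 6 → 10 → 84 → 39 → 65 → 41 → 1 → … (one orbit).
Decompose π into cycles: lengths [20, 20, 20, 20, 20, 1] (6 cycles, including the fixed point 0).
Σ(ℓ_i−1) = 101−6 = 95; sign = (−1)^95 = -1.
(69|101)_J = -1 (Zolotarev's lemma cross-check).

-1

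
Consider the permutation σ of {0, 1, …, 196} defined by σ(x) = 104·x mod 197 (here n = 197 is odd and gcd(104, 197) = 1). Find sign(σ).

+1

Start at x=1: 1 → 104 → 178 → 191 → 164 → 114 → 36 → 1 (one orbit).
π_104 has 29 disjoint cycles with lengths [7, 7, 7, 7, 7, 7, 7, 7, 7, 7, 7, 7, 7, 7, 7, 7, 7, 7, 7, 7, 7, 7, 7, 7, 7, 7, 7, 7, 1] on {0,…,196}.
29 cycles on 197: each ℓ→(−1)^(ℓ−1), product (−1)^168 = +1.
Check: (104/197) = +1 by Zolotarev.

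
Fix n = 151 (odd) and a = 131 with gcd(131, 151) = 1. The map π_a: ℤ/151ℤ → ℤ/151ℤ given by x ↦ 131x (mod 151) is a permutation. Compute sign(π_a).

Trace 44: π^k(44) = [44, 26, 84, 132, 78, 101, 94] for k=0..6.
Decompose π into cycles: lengths [50, 50, 50, 1] (4 cycles, including the fixed point 0).
Σ(ℓ_i−1) = 151−4 = 147; sign = (−1)^147 = -1.
Zolotarev: (131|151) = -1, matching the cycle-count sign.

-1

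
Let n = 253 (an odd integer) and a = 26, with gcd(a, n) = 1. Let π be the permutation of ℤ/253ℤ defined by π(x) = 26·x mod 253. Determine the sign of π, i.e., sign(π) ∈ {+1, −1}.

+1

Trace 81: π^k(81) = [81, 82, 108, 25, 144, 202, 192] for k=0..6.
Cycle lengths of π_26 on ℤ/253ℤ: [55, 55, 55, 55, 11, 11, 5, 5, 1]; 9 cycles in total.
253 − 9 = 244 transpositions; sign(π) = (−1)^244 = +1.
Zolotarev: (26|253) = +1, matching the cycle-count sign.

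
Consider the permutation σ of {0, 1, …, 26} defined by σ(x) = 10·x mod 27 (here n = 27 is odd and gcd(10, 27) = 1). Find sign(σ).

Start at x=19: 19 → 1 → 10 → 19 (one orbit).
Cycle type of π: 3×6 + 1×9; total 15 cycles.
With 15 cycles on 27 points, sign = (−1)^{27−15} = +1.
(10|27)_J = +1 (Zolotarev's lemma cross-check).

+1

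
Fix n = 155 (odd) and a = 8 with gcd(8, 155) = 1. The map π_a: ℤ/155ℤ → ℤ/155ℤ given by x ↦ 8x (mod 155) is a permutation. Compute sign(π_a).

-1

Trace 16: π^k(16) = [16, 128, 94, 132, 126, 78, 4] for k=0..6.
Cycle lengths of π_8 on ℤ/155ℤ: [20, 20, 20, 20, 20, 20, 5, 5, 5, 5, 5, 5, 4, 1]; 14 cycles in total.
With 14 cycles on 155 points, sign = (−1)^{155−14} = -1.
The Jacobi symbol (8|155) = -1 (Zolotarev) agrees.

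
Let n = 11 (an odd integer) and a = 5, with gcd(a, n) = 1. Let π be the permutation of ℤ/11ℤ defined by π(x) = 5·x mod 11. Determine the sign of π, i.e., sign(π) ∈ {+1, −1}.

Trace 5: π^k(5) = [5, 3, 4, 9, 1] for k=0..4.
π_5 has 3 disjoint cycles with lengths [5, 5, 1] on {0,…,10}.
Σ(ℓ_i−1) = 11−3 = 8; sign = (−1)^8 = +1.

+1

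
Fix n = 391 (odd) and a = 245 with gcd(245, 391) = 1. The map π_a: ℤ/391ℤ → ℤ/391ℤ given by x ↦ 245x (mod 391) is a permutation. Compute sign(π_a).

Start at x=246: 246 → 56 → 35 → 364 → 32 → 20 → 208 → … (one orbit).
Decompose π into cycles: lengths [176, 176, 22, 16, 1] (5 cycles, including the fixed point 0).
sign(π) = (−1)^{n − #cycles} = (−1)^{391−5} = (−1)^386 = +1.
Via Zolotarev, sign(π_{245}) = (245|391) = +1.

+1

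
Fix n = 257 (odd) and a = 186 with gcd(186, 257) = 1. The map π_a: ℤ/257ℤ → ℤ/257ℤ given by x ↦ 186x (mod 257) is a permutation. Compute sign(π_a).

Trace 191: π^k(191) = [191, 60, 109, 228, 3, 44, 217] for k=0..6.
2 cycles of lengths [256, 1].
With 2 cycles on 257 points, sign = (−1)^{257−2} = -1.

-1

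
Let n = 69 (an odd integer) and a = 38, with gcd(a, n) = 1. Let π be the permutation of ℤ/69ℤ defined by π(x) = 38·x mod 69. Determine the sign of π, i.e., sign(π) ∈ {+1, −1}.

+1

Start at x=4: 4 → 14 → 49 → 68 → 31 → 5 → 52 → … (one orbit).
Decompose π into cycles: lengths [22, 22, 22, 2, 1] (5 cycles, including the fixed point 0).
n − c = 69 − 5 = 64; sign = (−1)^64 = +1.
Check: (38/69) = +1 by Zolotarev.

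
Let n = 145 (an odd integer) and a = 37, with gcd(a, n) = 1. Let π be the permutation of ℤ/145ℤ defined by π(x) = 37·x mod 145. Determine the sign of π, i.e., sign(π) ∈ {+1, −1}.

+1

Start at x=3: 3 → 111 → 47 → 144 → 108 → 81 → 97 → … (one orbit).
Decompose π into cycles: lengths [28, 28, 28, 28, 28, 4, 1] (7 cycles, including the fixed point 0).
With 7 cycles on 145 points, sign = (−1)^{145−7} = +1.
Via Zolotarev, sign(π_{37}) = (37|145) = +1.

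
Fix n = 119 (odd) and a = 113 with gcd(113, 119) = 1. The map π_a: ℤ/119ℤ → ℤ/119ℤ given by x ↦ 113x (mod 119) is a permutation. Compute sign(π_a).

-1

Start at x=57: 57 → 15 → 29 → 64 → 92 → 43 → 99 → … (one orbit).
π_113 has 14 disjoint cycles with lengths [16, 16, 16, 16, 16, 16, 16, 1, 1, 1, 1, 1, 1, 1] on {0,…,118}.
119 − 14 = 105 transpositions; sign(π) = (−1)^105 = -1.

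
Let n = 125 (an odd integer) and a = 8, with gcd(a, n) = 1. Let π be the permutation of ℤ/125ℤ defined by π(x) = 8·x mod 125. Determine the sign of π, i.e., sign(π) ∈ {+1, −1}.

Trace 7: π^k(7) = [7, 56, 73, 84, 47, 1, 8] for k=0..6.
Decompose π into cycles: lengths [100, 20, 4, 1] (4 cycles, including the fixed point 0).
125 − 4 = 121 transpositions; sign(π) = (−1)^121 = -1.
The Jacobi symbol (8|125) = -1 (Zolotarev) agrees.

-1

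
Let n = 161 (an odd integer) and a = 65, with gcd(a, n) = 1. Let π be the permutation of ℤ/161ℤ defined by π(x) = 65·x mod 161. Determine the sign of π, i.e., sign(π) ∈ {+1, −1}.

-1

Start at x=43: 43 → 58 → 67 → 8 → 37 → 151 → 155 → … (one orbit).
Decompose π into cycles: lengths [66, 66, 22, 3, 3, 1] (6 cycles, including the fixed point 0).
sign(π) = (−1)^{n − #cycles} = (−1)^{161−6} = (−1)^155 = -1.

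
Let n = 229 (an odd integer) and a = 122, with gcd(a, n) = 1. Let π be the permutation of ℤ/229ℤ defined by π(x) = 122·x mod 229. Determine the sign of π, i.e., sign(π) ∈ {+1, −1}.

-1

Trace 1: π^k(1) = [1, 122, 228, 107] for k=0..3.
Decompose π into cycles: lengths [4, 4, 4, 4, 4, 4, 4, 4, 4, 4, 4, 4, 4, 4, 4, 4, 4, 4, 4, 4, 4, 4, 4, 4, 4, 4, 4, 4, 4, 4, 4, 4, 4, 4, 4, 4, 4, 4, 4, 4, 4, 4, 4, 4, 4, 4, 4, 4, 4, 4, 4, 4, 4, 4, 4, 4, 4, 1] (58 cycles, including the fixed point 0).
n − c = 229 − 58 = 171; sign = (−1)^171 = -1.
Zolotarev: (122|229) = -1, matching the cycle-count sign.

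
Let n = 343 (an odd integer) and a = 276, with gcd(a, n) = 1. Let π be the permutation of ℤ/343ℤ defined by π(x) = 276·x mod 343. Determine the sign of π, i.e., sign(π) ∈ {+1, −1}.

Trace 148: π^k(148) = [148, 31, 324, 244, 116, 117, 50] for k=0..6.
Cycle lengths of π_276 on ℤ/343ℤ: [42, 42, 42, 42, 42, 42, 42, 6, 6, 6, 6, 6, 6, 6, 6, 1]; 16 cycles in total.
343 − 16 = 327 transpositions; sign(π) = (−1)^327 = -1.
Check: (276/343) = -1 by Zolotarev.

-1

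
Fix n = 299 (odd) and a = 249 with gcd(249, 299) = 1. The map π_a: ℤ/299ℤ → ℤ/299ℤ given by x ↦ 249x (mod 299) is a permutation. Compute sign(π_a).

+1

Start at x=9: 9 → 148 → 75 → 137 → 27 → 145 → 225 → … (one orbit).
Cycle type of π: 132×2 + 22 + 12 + 1; total 5 cycles.
5 cycles on 299: each ℓ→(−1)^(ℓ−1), product (−1)^294 = +1.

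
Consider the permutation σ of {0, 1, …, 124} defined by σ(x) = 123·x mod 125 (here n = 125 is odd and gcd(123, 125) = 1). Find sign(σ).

Orbit of 53 under x↦123x: [53, 19, 87, 76, 98, 54, 17]… (length divides ord_125(123)).
Cycle type of π: 100 + 20 + 4 + 1; total 4 cycles.
125 − 4 = 121 transpositions; sign(π) = (−1)^121 = -1.

-1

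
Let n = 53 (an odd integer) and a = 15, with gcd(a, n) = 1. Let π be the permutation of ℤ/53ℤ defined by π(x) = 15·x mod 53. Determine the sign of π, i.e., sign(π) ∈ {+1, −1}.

Orbit of 36 under x↦15x: [36, 10, 44, 24, 42, 47, 16]… (length divides ord_53(15)).
π_15 has 5 disjoint cycles with lengths [13, 13, 13, 13, 1] on {0,…,52}.
5 cycles on 53: each ℓ→(−1)^(ℓ−1), product (−1)^48 = +1.

+1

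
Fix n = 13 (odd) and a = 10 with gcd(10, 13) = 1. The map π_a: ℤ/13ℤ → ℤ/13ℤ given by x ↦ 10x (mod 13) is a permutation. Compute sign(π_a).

Orbit of 9 under x↦10x: [9, 12, 3, 4, 1, 10]… (length divides ord_13(10)).
3 cycles of lengths [6, 6, 1].
With 3 cycles on 13 points, sign = (−1)^{13−3} = +1.

+1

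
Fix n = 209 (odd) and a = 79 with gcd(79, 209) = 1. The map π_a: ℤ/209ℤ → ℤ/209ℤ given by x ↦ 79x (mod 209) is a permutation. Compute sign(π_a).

Start at x=45: 45 → 2 → 158 → 151 → 16 → 10 → 163 → … (one orbit).
5 cycles of lengths [90, 90, 18, 10, 1].
sign(π) = (−1)^{n − #cycles} = (−1)^{209−5} = (−1)^204 = +1.

+1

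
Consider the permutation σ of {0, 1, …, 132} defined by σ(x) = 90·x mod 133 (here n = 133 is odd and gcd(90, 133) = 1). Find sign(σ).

Orbit of 64 under x↦90x: [64, 41, 99, 132, 43, 13, 106]… (length divides ord_133(90)).
Decompose π into cycles: lengths [18, 18, 18, 18, 18, 18, 18, 2, 2, 2, 1] (11 cycles, including the fixed point 0).
133 − 11 = 122 transpositions; sign(π) = (−1)^122 = +1.
Check: (90/133) = +1 by Zolotarev.

+1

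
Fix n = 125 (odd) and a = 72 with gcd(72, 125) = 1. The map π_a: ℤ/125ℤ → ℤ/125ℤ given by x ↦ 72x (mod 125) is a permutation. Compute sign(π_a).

-1

Orbit of 53 under x↦72x: [53, 66, 2, 19, 118, 121, 87]… (length divides ord_125(72)).
Decompose π into cycles: lengths [100, 20, 4, 1] (4 cycles, including the fixed point 0).
125 − 4 = 121 transpositions; sign(π) = (−1)^121 = -1.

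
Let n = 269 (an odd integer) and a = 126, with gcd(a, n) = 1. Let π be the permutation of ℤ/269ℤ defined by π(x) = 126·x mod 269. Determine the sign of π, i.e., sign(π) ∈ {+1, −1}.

Orbit of 43 under x↦126x: [43, 38, 215, 190, 268, 143, 264]… (length divides ord_269(126)).
π_126 has 3 disjoint cycles with lengths [134, 134, 1] on {0,…,268}.
With 3 cycles on 269 points, sign = (−1)^{269−3} = +1.

+1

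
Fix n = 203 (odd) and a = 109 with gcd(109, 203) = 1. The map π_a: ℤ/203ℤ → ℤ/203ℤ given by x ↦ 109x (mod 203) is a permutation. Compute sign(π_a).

Orbit of 86 under x↦109x: [86, 36, 67, 198, 64, 74, 149]… (length divides ord_203(109)).
The orbit structure of x ↦ 109x mod 203: 9 orbits of sizes [42, 42, 42, 42, 14, 14, 3, 3, 1].
9 cycles on 203: each ℓ→(−1)^(ℓ−1), product (−1)^194 = +1.
The Jacobi symbol (109|203) = +1 (Zolotarev) agrees.

+1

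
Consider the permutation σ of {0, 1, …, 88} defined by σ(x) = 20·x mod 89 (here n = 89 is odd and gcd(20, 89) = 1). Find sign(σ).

+1

Start at x=50: 50 → 21 → 64 → 34 → 57 → 72 → 16 → … (one orbit).
3 cycles of lengths [44, 44, 1].
sign(π) = (−1)^{n − #cycles} = (−1)^{89−3} = (−1)^86 = +1.
Zolotarev: (20|89) = +1, matching the cycle-count sign.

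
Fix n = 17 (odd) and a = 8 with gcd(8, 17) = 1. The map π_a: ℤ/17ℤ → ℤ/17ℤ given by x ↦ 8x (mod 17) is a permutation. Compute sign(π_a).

Orbit of 8 under x↦8x: [8, 13, 2, 16, 9, 4, 15]… (length divides ord_17(8)).
π_8 has 3 disjoint cycles with lengths [8, 8, 1] on {0,…,16}.
With 3 cycles on 17 points, sign = (−1)^{17−3} = +1.
Via Zolotarev, sign(π_{8}) = (8|17) = +1.

+1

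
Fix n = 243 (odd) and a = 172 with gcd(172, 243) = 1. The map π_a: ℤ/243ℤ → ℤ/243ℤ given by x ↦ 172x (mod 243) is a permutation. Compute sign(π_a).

Start at x=154: 154 → 1 → 172 → 181 → 28 → 199 → 208 → … (one orbit).
Cycle lengths of π_172 on ℤ/243ℤ: [27, 27, 27, 27, 27, 27, 9, 9, 9, 9, 9, 9, 3, 3, 3, 3, 3, 3, 1, 1, 1, 1, 1, 1, 1, 1, 1]; 27 cycles in total.
Σ(ℓ_i−1) = 243−27 = 216; sign = (−1)^216 = +1.
The Jacobi symbol (172|243) = +1 (Zolotarev) agrees.

+1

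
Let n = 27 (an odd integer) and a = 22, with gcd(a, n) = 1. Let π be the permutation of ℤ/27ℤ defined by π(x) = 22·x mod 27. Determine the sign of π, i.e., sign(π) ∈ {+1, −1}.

+1

Start at x=16: 16 → 1 → 22 → 25 → 10 → 4 → 7 → … (one orbit).
Cycle type of π: 9×2 + 3×2 + 1×3; total 7 cycles.
Σ(ℓ_i−1) = 27−7 = 20; sign = (−1)^20 = +1.
Check: (22/27) = +1 by Zolotarev.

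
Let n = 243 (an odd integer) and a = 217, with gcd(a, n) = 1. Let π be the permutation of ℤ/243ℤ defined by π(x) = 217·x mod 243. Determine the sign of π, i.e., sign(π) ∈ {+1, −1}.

+1

Orbit of 163 under x↦217x: [163, 136, 109, 82, 55, 28, 1]… (length divides ord_243(217)).
Decompose π into cycles: lengths [9, 9, 9, 9, 9, 9, 9, 9, 9, 9, 9, 9, 9, 9, 9, 9, 9, 9, 3, 3, 3, 3, 3, 3, 3, 3, 3, 3, 3, 3, 3, 3, 3, 3, 3, 3, 1, 1, 1, 1, 1, 1, 1, 1, 1, 1, 1, 1, 1, 1, 1, 1, 1, 1, 1, 1, 1, 1, 1, 1, 1, 1, 1] (63 cycles, including the fixed point 0).
n − c = 243 − 63 = 180; sign = (−1)^180 = +1.
Check: (217/243) = +1 by Zolotarev.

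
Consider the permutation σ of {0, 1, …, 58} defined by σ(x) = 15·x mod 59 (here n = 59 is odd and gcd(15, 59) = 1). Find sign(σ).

+1

Orbit of 46 under x↦15x: [46, 41, 25, 21, 20, 5, 16]… (length divides ord_59(15)).
The orbit structure of x ↦ 15x mod 59: 3 orbits of sizes [29, 29, 1].
59 − 3 = 56 transpositions; sign(π) = (−1)^56 = +1.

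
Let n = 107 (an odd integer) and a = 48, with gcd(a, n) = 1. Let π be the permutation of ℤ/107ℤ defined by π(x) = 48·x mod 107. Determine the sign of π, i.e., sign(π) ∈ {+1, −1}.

Orbit of 89 under x↦48x: [89, 99, 44, 79, 47, 9, 4]… (length divides ord_107(48)).
Decompose π into cycles: lengths [53, 53, 1] (3 cycles, including the fixed point 0).
sign(π) = (−1)^{n − #cycles} = (−1)^{107−3} = (−1)^104 = +1.

+1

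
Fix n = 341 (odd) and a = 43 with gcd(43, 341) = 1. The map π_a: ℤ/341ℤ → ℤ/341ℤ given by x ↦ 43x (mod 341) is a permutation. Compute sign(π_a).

+1

Trace 56: π^k(56) = [56, 21, 221, 296, 111, 340, 298] for k=0..6.
Decompose π into cycles: lengths [30, 30, 30, 30, 30, 30, 30, 30, 30, 30, 30, 2, 2, 2, 2, 2, 1] (17 cycles, including the fixed point 0).
Σ(ℓ_i−1) = 341−17 = 324; sign = (−1)^324 = +1.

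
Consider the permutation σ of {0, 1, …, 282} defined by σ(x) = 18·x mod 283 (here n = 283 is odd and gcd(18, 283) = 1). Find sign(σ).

Start at x=262: 262 → 188 → 271 → 67 → 74 → 200 → 204 → … (one orbit).
Cycle type of π: 282 + 1; total 2 cycles.
With 2 cycles on 283 points, sign = (−1)^{283−2} = -1.

-1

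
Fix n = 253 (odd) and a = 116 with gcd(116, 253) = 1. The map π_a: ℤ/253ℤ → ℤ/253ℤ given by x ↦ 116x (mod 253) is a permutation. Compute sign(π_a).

Start at x=208: 208 → 93 → 162 → 70 → 24 → 1 → 116 → … (one orbit).
The orbit structure of x ↦ 116x mod 253: 46 orbits of sizes [10, 10, 10, 10, 10, 10, 10, 10, 10, 10, 10, 10, 10, 10, 10, 10, 10, 10, 10, 10, 10, 10, 10, 1, 1, 1, 1, 1, 1, 1, 1, 1, 1, 1, 1, 1, 1, 1, 1, 1, 1, 1, 1, 1, 1, 1].
n − c = 253 − 46 = 207; sign = (−1)^207 = -1.
Via Zolotarev, sign(π_{116}) = (116|253) = -1.

-1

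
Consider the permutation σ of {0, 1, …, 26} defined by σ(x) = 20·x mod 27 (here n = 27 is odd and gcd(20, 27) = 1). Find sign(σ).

-1

Orbit of 13 under x↦20x: [13, 17, 16, 23, 1, 20, 22]… (length divides ord_27(20)).
Cycle lengths of π_20 on ℤ/27ℤ: [18, 6, 2, 1]; 4 cycles in total.
n − c = 27 − 4 = 23; sign = (−1)^23 = -1.
Via Zolotarev, sign(π_{20}) = (20|27) = -1.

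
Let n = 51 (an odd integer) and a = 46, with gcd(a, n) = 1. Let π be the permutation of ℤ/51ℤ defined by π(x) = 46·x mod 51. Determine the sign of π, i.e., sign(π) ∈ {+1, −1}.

-1

Start at x=1: 1 → 46 → 25 → 28 → 13 → 37 → 19 → … (one orbit).
Cycle lengths of π_46 on ℤ/51ℤ: [16, 16, 16, 1, 1, 1]; 6 cycles in total.
With 6 cycles on 51 points, sign = (−1)^{51−6} = -1.
Check: (46/51) = -1 by Zolotarev.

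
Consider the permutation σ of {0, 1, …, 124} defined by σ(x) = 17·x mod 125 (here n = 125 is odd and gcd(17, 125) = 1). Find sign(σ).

Start at x=32: 32 → 44 → 123 → 91 → 47 → 49 → 83 → … (one orbit).
Cycle type of π: 100 + 20 + 4 + 1; total 4 cycles.
125 − 4 = 121 transpositions; sign(π) = (−1)^121 = -1.

-1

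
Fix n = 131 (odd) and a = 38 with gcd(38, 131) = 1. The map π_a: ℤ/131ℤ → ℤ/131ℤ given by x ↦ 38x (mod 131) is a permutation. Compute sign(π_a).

+1

Start at x=77: 77 → 44 → 100 → 1 → 38 → 3 → 114 → … (one orbit).
Cycle lengths of π_38 on ℤ/131ℤ: [65, 65, 1]; 3 cycles in total.
131 − 3 = 128 transpositions; sign(π) = (−1)^128 = +1.
Check: (38/131) = +1 by Zolotarev.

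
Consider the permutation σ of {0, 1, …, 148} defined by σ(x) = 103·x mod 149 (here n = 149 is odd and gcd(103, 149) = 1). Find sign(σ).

Trace 110: π^k(110) = [110, 6, 22, 31, 64, 36, 132] for k=0..6.
Cycle lengths of π_103 on ℤ/149ℤ: [74, 74, 1]; 3 cycles in total.
With 3 cycles on 149 points, sign = (−1)^{149−3} = +1.

+1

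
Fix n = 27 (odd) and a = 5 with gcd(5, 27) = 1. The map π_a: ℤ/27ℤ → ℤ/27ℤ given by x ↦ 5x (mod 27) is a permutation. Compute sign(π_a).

Orbit of 10 under x↦5x: [10, 23, 7, 8, 13, 11, 1]… (length divides ord_27(5)).
4 cycles of lengths [18, 6, 2, 1].
With 4 cycles on 27 points, sign = (−1)^{27−4} = -1.
Via Zolotarev, sign(π_{5}) = (5|27) = -1.

-1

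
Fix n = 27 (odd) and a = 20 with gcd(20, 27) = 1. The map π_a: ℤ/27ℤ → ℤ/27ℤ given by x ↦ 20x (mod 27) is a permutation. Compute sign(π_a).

-1

Orbit of 20 under x↦20x: [20, 22, 8, 25, 14, 10, 11]… (length divides ord_27(20)).
Cycle lengths of π_20 on ℤ/27ℤ: [18, 6, 2, 1]; 4 cycles in total.
With 4 cycles on 27 points, sign = (−1)^{27−4} = -1.
Check: (20/27) = -1 by Zolotarev.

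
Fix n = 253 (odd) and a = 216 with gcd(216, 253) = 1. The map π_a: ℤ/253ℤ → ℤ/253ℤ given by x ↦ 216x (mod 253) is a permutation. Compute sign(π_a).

-1

Orbit of 196 under x↦216x: [196, 85, 144, 238, 49, 211, 36]… (length divides ord_253(216)).
Decompose π into cycles: lengths [110, 110, 11, 11, 10, 1] (6 cycles, including the fixed point 0).
sign(π) = (−1)^{n − #cycles} = (−1)^{253−6} = (−1)^247 = -1.
Via Zolotarev, sign(π_{216}) = (216|253) = -1.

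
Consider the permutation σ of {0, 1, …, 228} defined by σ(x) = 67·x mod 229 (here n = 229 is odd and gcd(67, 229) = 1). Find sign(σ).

Orbit of 175 under x↦67x: [175, 46, 105, 165, 63, 99, 221]… (length divides ord_229(67)).
2 cycles of lengths [228, 1].
229 − 2 = 227 transpositions; sign(π) = (−1)^227 = -1.

-1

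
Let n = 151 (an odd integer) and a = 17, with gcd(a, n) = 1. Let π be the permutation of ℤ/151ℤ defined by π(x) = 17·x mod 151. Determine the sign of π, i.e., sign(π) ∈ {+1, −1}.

+1

Trace 97: π^k(97) = [97, 139, 98, 5, 85, 86, 103] for k=0..6.
π_17 has 3 disjoint cycles with lengths [75, 75, 1] on {0,…,150}.
sign(π) = (−1)^{n − #cycles} = (−1)^{151−3} = (−1)^148 = +1.
The Jacobi symbol (17|151) = +1 (Zolotarev) agrees.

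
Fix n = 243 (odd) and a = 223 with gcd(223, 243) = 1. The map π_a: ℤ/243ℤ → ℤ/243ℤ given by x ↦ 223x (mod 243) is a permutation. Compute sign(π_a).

+1

Orbit of 7 under x↦223x: [7, 103, 127, 133, 13, 226, 97]… (length divides ord_243(223)).
The orbit structure of x ↦ 223x mod 243: 11 orbits of sizes [81, 81, 27, 27, 9, 9, 3, 3, 1, 1, 1].
243 − 11 = 232 transpositions; sign(π) = (−1)^232 = +1.
(223|243)_J = +1 (Zolotarev's lemma cross-check).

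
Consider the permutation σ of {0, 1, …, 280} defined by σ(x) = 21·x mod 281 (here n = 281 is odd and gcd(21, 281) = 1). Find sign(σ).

Trace 218: π^k(218) = [218, 82, 36, 194, 140, 130, 201] for k=0..6.
Decompose π into cycles: lengths [280, 1] (2 cycles, including the fixed point 0).
2 cycles on 281: each ℓ→(−1)^(ℓ−1), product (−1)^279 = -1.
(21|281)_J = -1 (Zolotarev's lemma cross-check).

-1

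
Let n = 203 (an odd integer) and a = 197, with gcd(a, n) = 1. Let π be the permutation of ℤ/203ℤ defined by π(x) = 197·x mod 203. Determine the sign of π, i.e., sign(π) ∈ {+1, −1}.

+1

Trace 197: π^k(197) = [197, 36, 190, 78, 141, 169, 1] for k=0..6.
35 cycles of lengths [7, 7, 7, 7, 7, 7, 7, 7, 7, 7, 7, 7, 7, 7, 7, 7, 7, 7, 7, 7, 7, 7, 7, 7, 7, 7, 7, 7, 1, 1, 1, 1, 1, 1, 1].
With 35 cycles on 203 points, sign = (−1)^{203−35} = +1.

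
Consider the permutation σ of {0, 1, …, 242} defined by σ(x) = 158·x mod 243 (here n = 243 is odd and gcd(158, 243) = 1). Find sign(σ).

-1

Start at x=187: 187 → 143 → 238 → 182 → 82 → 77 → 16 → … (one orbit).
Cycle type of π: 162 + 54 + 18 + 6 + 2 + 1; total 6 cycles.
n − c = 243 − 6 = 237; sign = (−1)^237 = -1.
Via Zolotarev, sign(π_{158}) = (158|243) = -1.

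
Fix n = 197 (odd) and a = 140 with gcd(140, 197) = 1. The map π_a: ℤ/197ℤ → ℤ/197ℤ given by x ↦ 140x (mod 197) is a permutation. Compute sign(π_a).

-1

Trace 95: π^k(95) = [95, 101, 153, 144, 66, 178, 98] for k=0..6.
Cycle type of π: 196 + 1; total 2 cycles.
sign(π) = (−1)^{n − #cycles} = (−1)^{197−2} = (−1)^195 = -1.
The Jacobi symbol (140|197) = -1 (Zolotarev) agrees.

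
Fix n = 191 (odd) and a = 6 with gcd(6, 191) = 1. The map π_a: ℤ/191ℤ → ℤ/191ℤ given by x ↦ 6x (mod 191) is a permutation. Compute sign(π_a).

Start at x=154: 154 → 160 → 5 → 30 → 180 → 125 → 177 → … (one orbit).
Decompose π into cycles: lengths [19, 19, 19, 19, 19, 19, 19, 19, 19, 19, 1] (11 cycles, including the fixed point 0).
11 cycles on 191: each ℓ→(−1)^(ℓ−1), product (−1)^180 = +1.

+1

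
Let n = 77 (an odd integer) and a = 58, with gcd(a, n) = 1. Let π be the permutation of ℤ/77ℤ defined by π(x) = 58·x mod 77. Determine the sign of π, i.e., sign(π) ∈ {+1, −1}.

Trace 4: π^k(4) = [4, 1, 58, 53, 71, 37, 67] for k=0..6.
π_58 has 9 disjoint cycles with lengths [15, 15, 15, 15, 5, 5, 3, 3, 1] on {0,…,76}.
With 9 cycles on 77 points, sign = (−1)^{77−9} = +1.

+1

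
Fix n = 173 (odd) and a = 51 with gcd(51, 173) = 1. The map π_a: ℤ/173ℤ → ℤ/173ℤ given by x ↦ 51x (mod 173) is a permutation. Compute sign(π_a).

Orbit of 100 under x↦51x: [100, 83, 81, 152, 140, 47, 148]… (length divides ord_173(51)).
π_51 has 5 disjoint cycles with lengths [43, 43, 43, 43, 1] on {0,…,172}.
n − c = 173 − 5 = 168; sign = (−1)^168 = +1.

+1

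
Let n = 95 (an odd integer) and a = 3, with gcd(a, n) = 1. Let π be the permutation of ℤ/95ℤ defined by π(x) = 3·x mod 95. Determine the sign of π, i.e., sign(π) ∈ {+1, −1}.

+1

Start at x=54: 54 → 67 → 11 → 33 → 4 → 12 → 36 → … (one orbit).
The orbit structure of x ↦ 3x mod 95: 5 orbits of sizes [36, 36, 18, 4, 1].
Σ(ℓ_i−1) = 95−5 = 90; sign = (−1)^90 = +1.
Zolotarev: (3|95) = +1, matching the cycle-count sign.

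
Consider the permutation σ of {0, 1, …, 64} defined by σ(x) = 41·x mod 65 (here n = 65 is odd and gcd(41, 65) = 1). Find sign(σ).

-1

Start at x=61: 61 → 31 → 36 → 46 → 1 → 41 → 56 → … (one orbit).
Cycle type of π: 12×5 + 1×5; total 10 cycles.
sign(π) = (−1)^{n − #cycles} = (−1)^{65−10} = (−1)^55 = -1.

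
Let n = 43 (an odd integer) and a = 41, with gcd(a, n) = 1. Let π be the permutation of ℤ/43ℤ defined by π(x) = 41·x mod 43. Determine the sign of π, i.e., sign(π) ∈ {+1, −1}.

Orbit of 11 under x↦41x: [11, 21, 1, 41, 4, 35, 16]… (length divides ord_43(41)).
Cycle lengths of π_41 on ℤ/43ℤ: [7, 7, 7, 7, 7, 7, 1]; 7 cycles in total.
Σ(ℓ_i−1) = 43−7 = 36; sign = (−1)^36 = +1.
Zolotarev: (41|43) = +1, matching the cycle-count sign.

+1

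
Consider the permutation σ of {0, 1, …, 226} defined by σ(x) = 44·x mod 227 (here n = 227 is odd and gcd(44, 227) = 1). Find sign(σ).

Start at x=62: 62 → 4 → 176 → 26 → 9 → 169 → 172 → … (one orbit).
Cycle type of π: 113×2 + 1; total 3 cycles.
n − c = 227 − 3 = 224; sign = (−1)^224 = +1.
Via Zolotarev, sign(π_{44}) = (44|227) = +1.

+1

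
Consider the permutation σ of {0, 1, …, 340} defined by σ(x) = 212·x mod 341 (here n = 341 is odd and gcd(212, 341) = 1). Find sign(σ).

Trace 309: π^k(309) = [309, 36, 130, 280, 26, 56, 278] for k=0..6.
Decompose π into cycles: lengths [30, 30, 30, 30, 30, 30, 30, 30, 30, 30, 6, 6, 6, 6, 6, 5, 5, 1] (18 cycles, including the fixed point 0).
n − c = 341 − 18 = 323; sign = (−1)^323 = -1.
Zolotarev: (212|341) = -1, matching the cycle-count sign.

-1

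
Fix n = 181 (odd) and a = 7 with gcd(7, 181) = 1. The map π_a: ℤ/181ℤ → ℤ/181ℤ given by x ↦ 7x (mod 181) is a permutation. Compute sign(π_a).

-1

Orbit of 48 under x↦7x: [48, 155, 180, 174, 132, 19, 133]… (length divides ord_181(7)).
Decompose π into cycles: lengths [12, 12, 12, 12, 12, 12, 12, 12, 12, 12, 12, 12, 12, 12, 12, 1] (16 cycles, including the fixed point 0).
n − c = 181 − 16 = 165; sign = (−1)^165 = -1.
Check: (7/181) = -1 by Zolotarev.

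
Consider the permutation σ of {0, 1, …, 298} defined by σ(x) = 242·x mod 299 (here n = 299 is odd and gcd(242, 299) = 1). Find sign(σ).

-1

Orbit of 12 under x↦242x: [12, 213, 118, 151, 64, 239, 131]… (length divides ord_299(242)).
Decompose π into cycles: lengths [44, 44, 44, 44, 44, 44, 11, 11, 4, 4, 4, 1] (12 cycles, including the fixed point 0).
sign(π) = (−1)^{n − #cycles} = (−1)^{299−12} = (−1)^287 = -1.
Zolotarev: (242|299) = -1, matching the cycle-count sign.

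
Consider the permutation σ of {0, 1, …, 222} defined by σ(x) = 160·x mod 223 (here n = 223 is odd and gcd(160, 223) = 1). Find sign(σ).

Orbit of 194 under x↦160x: [194, 43, 190, 72, 147, 105, 75]… (length divides ord_223(160)).
2 cycles of lengths [222, 1].
sign(π) = (−1)^{n − #cycles} = (−1)^{223−2} = (−1)^221 = -1.
The Jacobi symbol (160|223) = -1 (Zolotarev) agrees.

-1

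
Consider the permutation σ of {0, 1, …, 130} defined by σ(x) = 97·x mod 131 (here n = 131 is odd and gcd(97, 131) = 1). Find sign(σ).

Start at x=84: 84 → 26 → 33 → 57 → 27 → 130 → 34 → … (one orbit).
Decompose π into cycles: lengths [130, 1] (2 cycles, including the fixed point 0).
2 cycles on 131: each ℓ→(−1)^(ℓ−1), product (−1)^129 = -1.

-1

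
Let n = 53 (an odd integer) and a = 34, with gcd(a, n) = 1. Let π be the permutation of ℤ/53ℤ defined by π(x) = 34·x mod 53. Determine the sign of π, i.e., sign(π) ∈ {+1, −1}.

-1

Orbit of 26 under x↦34x: [26, 36, 5, 11, 3, 49, 23]… (length divides ord_53(34)).
The orbit structure of x ↦ 34x mod 53: 2 orbits of sizes [52, 1].
Σ(ℓ_i−1) = 53−2 = 51; sign = (−1)^51 = -1.
Zolotarev: (34|53) = -1, matching the cycle-count sign.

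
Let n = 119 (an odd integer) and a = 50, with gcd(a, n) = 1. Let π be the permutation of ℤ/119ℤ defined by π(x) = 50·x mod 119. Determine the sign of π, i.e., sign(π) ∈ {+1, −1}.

+1

Orbit of 50 under x↦50x: [50, 1]… (length divides ord_119(50)).
63 cycles of lengths [2, 2, 2, 2, 2, 2, 2, 2, 2, 2, 2, 2, 2, 2, 2, 2, 2, 2, 2, 2, 2, 2, 2, 2, 2, 2, 2, 2, 2, 2, 2, 2, 2, 2, 2, 2, 2, 2, 2, 2, 2, 2, 2, 2, 2, 2, 2, 2, 2, 2, 2, 2, 2, 2, 2, 2, 1, 1, 1, 1, 1, 1, 1].
119 − 63 = 56 transpositions; sign(π) = (−1)^56 = +1.
The Jacobi symbol (50|119) = +1 (Zolotarev) agrees.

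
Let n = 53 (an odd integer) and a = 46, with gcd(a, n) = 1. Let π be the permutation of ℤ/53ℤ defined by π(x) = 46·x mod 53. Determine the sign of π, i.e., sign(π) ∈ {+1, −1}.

Trace 13: π^k(13) = [13, 15, 1, 46, 49, 28, 16] for k=0..6.
The orbit structure of x ↦ 46x mod 53: 5 orbits of sizes [13, 13, 13, 13, 1].
Σ(ℓ_i−1) = 53−5 = 48; sign = (−1)^48 = +1.
The Jacobi symbol (46|53) = +1 (Zolotarev) agrees.

+1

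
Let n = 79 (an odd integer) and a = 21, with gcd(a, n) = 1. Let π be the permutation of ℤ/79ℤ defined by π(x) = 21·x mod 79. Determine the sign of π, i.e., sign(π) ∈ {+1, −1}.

Start at x=1: 1 → 21 → 46 → 18 → 62 → 38 → 8 → … (one orbit).
π_21 has 7 disjoint cycles with lengths [13, 13, 13, 13, 13, 13, 1] on {0,…,78}.
Σ(ℓ_i−1) = 79−7 = 72; sign = (−1)^72 = +1.
Check: (21/79) = +1 by Zolotarev.

+1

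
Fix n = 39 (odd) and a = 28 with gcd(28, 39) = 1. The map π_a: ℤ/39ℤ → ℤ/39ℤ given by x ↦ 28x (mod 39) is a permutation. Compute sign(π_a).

Orbit of 1 under x↦28x: [1, 28, 4, 34, 16, 19, 25]… (length divides ord_39(28)).
Decompose π into cycles: lengths [12, 12, 12, 1, 1, 1] (6 cycles, including the fixed point 0).
sign(π) = (−1)^{n − #cycles} = (−1)^{39−6} = (−1)^33 = -1.
Check: (28/39) = -1 by Zolotarev.

-1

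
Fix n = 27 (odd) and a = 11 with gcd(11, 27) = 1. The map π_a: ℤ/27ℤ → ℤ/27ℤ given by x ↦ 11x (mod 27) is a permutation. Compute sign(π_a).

Start at x=22: 22 → 26 → 16 → 14 → 19 → 20 → 4 → … (one orbit).
4 cycles of lengths [18, 6, 2, 1].
27 − 4 = 23 transpositions; sign(π) = (−1)^23 = -1.

-1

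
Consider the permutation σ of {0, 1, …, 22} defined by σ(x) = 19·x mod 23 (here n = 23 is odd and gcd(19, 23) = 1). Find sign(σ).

Orbit of 8 under x↦19x: [8, 14, 13, 17, 1, 19, 16]… (length divides ord_23(19)).
Cycle lengths of π_19 on ℤ/23ℤ: [22, 1]; 2 cycles in total.
n − c = 23 − 2 = 21; sign = (−1)^21 = -1.
Zolotarev: (19|23) = -1, matching the cycle-count sign.

-1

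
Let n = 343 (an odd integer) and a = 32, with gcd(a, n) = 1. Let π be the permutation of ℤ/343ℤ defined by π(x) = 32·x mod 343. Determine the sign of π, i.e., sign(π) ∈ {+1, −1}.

Trace 53: π^k(53) = [53, 324, 78, 95, 296, 211, 235] for k=0..6.
π_32 has 7 disjoint cycles with lengths [147, 147, 21, 21, 3, 3, 1] on {0,…,342}.
343 − 7 = 336 transpositions; sign(π) = (−1)^336 = +1.
Zolotarev: (32|343) = +1, matching the cycle-count sign.

+1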